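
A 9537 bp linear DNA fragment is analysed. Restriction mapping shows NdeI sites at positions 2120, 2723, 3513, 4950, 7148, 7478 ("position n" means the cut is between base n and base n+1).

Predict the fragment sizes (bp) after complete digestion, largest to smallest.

2198, 2120, 2059, 1437, 790, 603, 330 bp

Linear molecule, 6 cuts → 7 fragments:
  2120 − 0 = 2120 bp
  2723 − 2120 = 603 bp
  3513 − 2723 = 790 bp
  4950 − 3513 = 1437 bp
  7148 − 4950 = 2198 bp
  7478 − 7148 = 330 bp
  9537 − 7478 = 2059 bp
Sorted largest to smallest: 2198, 2120, 2059, 1437, 790, 603, 330 bp.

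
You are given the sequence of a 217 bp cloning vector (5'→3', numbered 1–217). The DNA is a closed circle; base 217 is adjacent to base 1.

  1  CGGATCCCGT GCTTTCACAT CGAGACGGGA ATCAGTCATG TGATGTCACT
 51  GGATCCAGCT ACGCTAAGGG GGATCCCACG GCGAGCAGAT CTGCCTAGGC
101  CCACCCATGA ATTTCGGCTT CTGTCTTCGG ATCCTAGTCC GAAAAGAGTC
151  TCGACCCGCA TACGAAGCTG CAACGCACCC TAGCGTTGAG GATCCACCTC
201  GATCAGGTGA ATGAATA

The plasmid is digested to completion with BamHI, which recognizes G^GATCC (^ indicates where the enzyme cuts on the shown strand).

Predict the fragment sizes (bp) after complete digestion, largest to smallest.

BamHI sites (GGATCC) start at positions 2, 51, 71, 129, 190.
BamHI cuts after the first base of each site, so after positions 2, 51, 71, 129, 190.
Circular molecule, 5 cuts → 5 fragments:
  3–51 → 49 bp
  52–71 → 20 bp
  72–129 → 58 bp
  130–190 → 61 bp
  191–217 then 1–2 → 27 + 2 = 29 bp
Sorted largest to smallest: 61, 58, 49, 29, 20 bp.

61, 58, 49, 29, 20 bp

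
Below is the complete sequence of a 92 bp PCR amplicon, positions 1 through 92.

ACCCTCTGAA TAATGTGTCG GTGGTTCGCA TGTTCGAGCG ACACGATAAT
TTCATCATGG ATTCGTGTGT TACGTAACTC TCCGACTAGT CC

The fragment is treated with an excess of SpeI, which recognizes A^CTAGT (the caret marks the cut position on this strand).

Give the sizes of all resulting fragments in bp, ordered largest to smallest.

85, 7 bp

The SpeI site (ACTAGT) starts at position 85.
SpeI cuts after the first base of each site, so after position 85.
Linear molecule, 1 cut → 2 fragments:
  1–85 → 85 bp
  86–92 → 7 bp
Sorted largest to smallest: 85, 7 bp.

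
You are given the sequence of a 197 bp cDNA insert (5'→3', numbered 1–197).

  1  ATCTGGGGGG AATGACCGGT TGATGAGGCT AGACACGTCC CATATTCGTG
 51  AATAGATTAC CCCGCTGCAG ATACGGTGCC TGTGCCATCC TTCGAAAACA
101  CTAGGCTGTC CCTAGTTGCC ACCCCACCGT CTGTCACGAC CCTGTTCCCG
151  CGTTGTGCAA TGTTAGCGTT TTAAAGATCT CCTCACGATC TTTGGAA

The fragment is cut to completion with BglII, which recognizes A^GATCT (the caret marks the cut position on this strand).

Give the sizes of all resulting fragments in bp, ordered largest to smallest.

175, 22 bp

The BglII site (AGATCT) starts at position 175.
BglII cuts after the first base of each site, so after position 175.
Linear molecule, 1 cut → 2 fragments:
  1–175 → 175 bp
  176–197 → 22 bp
Sorted largest to smallest: 175, 22 bp.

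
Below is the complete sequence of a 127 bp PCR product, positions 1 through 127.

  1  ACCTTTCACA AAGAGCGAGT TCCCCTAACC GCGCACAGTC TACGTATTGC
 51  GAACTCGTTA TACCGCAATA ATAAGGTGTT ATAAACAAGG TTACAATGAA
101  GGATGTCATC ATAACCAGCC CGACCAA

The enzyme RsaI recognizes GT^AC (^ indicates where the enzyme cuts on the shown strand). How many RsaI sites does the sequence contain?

No occurrence of GTAC is present in the sequence.
RsaI does not cut: 0 sites.

0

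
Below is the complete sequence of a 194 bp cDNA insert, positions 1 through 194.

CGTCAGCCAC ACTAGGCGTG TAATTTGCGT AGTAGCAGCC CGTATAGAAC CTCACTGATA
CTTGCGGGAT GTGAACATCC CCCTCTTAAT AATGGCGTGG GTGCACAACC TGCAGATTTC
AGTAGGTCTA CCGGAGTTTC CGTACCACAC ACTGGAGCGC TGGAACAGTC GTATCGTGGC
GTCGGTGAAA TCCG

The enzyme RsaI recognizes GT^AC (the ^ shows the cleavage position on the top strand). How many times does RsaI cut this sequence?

GTAC occurs starting at position 142.
RsaI cuts at 1 site.

1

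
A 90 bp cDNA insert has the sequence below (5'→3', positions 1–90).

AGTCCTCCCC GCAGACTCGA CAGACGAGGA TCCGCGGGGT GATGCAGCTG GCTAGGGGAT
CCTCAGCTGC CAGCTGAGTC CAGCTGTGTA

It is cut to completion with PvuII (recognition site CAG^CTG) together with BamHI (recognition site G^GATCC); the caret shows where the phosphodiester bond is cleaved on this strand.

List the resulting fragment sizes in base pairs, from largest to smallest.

PvuII sites (CAGCTG) start at positions 45, 64, 71, 81.
PvuII cuts after base 3 of each site, so after positions 47, 66, 73, 83.
BamHI sites (GGATCC) start at positions 28, 57.
BamHI cuts after the first base of each site, so after positions 28, 57.
Combined cut positions: 28, 47, 57, 66, 73, 83.
Linear molecule, 6 cuts → 7 fragments:
  1–28 → 28 bp
  29–47 → 19 bp
  48–57 → 10 bp
  58–66 → 9 bp
  67–73 → 7 bp
  74–83 → 10 bp
  84–90 → 7 bp
Sorted largest to smallest: 28, 19, 10, 10, 9, 7, 7 bp.

28, 19, 10, 10, 9, 7, 7 bp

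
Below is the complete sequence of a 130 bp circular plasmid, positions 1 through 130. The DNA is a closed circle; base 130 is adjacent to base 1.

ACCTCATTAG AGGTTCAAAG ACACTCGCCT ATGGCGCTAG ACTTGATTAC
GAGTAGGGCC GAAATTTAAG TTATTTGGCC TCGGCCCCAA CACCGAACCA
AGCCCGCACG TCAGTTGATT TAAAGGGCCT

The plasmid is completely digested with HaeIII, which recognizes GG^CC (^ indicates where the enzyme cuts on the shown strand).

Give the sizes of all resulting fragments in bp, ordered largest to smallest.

HaeIII sites (GGCC) start at positions 57, 77, 83, 126.
HaeIII cuts after base 2 of each site, so after positions 58, 78, 84, 127.
Circular molecule, 4 cuts → 4 fragments:
  59–78 → 20 bp
  79–84 → 6 bp
  85–127 → 43 bp
  128–130 then 1–58 → 3 + 58 = 61 bp
Sorted largest to smallest: 61, 43, 20, 6 bp.

61, 43, 20, 6 bp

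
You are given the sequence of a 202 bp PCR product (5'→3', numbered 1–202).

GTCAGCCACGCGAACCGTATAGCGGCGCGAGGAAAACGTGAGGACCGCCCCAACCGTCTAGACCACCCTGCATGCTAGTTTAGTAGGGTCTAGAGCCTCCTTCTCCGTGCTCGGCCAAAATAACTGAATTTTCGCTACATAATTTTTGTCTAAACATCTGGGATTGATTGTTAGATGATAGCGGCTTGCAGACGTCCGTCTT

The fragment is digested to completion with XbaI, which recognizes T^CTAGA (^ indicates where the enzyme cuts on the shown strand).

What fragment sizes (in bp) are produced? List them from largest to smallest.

XbaI sites (TCTAGA) start at positions 57, 89.
XbaI cuts after the first base of each site, so after positions 57, 89.
Linear molecule, 2 cuts → 3 fragments:
  1–57 → 57 bp
  58–89 → 32 bp
  90–202 → 113 bp
Sorted largest to smallest: 113, 57, 32 bp.

113, 57, 32 bp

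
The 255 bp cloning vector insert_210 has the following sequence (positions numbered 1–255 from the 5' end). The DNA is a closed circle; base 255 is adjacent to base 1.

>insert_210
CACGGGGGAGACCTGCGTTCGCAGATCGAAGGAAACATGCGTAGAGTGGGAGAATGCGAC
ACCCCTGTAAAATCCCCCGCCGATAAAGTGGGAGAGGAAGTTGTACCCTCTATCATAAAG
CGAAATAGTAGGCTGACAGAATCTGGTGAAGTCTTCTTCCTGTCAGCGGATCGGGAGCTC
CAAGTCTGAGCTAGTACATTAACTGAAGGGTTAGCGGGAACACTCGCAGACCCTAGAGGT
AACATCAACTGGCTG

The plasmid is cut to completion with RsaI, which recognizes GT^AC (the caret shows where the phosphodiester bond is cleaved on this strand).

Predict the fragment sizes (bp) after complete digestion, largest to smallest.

164, 91 bp

RsaI sites (GTAC) start at positions 103, 194.
RsaI cuts after base 2 of each site, so after positions 104, 195.
Circular molecule, 2 cuts → 2 fragments:
  105–195 → 91 bp
  196–255 then 1–104 → 60 + 104 = 164 bp
Sorted largest to smallest: 164, 91 bp.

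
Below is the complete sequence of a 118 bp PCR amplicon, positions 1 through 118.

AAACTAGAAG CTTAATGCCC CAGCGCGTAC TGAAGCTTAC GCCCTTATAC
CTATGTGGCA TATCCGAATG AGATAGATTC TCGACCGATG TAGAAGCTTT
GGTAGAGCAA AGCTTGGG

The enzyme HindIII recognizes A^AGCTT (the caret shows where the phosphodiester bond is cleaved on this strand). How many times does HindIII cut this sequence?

AAGCTT occurs starting at positions 8, 33, 94, 110.
HindIII cuts at 4 sites.

4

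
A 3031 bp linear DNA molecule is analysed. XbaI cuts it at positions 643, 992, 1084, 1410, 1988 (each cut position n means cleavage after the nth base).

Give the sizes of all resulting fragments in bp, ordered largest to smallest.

Linear molecule, 5 cuts → 6 fragments:
  643 − 0 = 643 bp
  992 − 643 = 349 bp
  1084 − 992 = 92 bp
  1410 − 1084 = 326 bp
  1988 − 1410 = 578 bp
  3031 − 1988 = 1043 bp
Sorted largest to smallest: 1043, 643, 578, 349, 326, 92 bp.

1043, 643, 578, 349, 326, 92 bp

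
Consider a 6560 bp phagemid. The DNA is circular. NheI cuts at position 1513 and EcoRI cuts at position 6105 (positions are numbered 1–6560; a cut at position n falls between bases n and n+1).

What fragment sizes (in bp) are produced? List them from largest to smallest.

4592, 1968 bp

Combined cut positions (sorted): 1513, 6105.
Circular molecule, 2 cuts → 2 fragments:
  6105 − 1513 = 4592 bp
  wrap: 6560 − 6105 + 1513 = 1968 bp
Sorted largest to smallest: 4592, 1968 bp.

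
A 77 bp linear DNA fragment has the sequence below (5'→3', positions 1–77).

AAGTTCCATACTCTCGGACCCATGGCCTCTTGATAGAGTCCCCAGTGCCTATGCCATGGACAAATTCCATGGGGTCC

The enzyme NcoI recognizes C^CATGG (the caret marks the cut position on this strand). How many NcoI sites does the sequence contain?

3

CCATGG occurs starting at positions 20, 54, 67.
NcoI cuts at 3 sites.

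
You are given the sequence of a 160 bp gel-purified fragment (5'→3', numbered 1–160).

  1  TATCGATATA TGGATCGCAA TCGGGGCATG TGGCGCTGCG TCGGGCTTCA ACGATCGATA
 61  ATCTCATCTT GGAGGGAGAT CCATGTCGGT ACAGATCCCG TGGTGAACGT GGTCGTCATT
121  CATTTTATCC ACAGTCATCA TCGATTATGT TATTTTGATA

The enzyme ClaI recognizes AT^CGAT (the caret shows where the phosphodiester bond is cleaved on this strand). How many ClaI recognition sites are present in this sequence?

ATCGAT occurs starting at positions 2, 54, 140.
ClaI cuts at 3 sites.

3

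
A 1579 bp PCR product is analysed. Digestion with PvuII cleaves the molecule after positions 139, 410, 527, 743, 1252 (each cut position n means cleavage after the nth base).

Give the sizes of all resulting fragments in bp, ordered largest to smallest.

Linear molecule, 5 cuts → 6 fragments:
  139 − 0 = 139 bp
  410 − 139 = 271 bp
  527 − 410 = 117 bp
  743 − 527 = 216 bp
  1252 − 743 = 509 bp
  1579 − 1252 = 327 bp
Sorted largest to smallest: 509, 327, 271, 216, 139, 117 bp.

509, 327, 271, 216, 139, 117 bp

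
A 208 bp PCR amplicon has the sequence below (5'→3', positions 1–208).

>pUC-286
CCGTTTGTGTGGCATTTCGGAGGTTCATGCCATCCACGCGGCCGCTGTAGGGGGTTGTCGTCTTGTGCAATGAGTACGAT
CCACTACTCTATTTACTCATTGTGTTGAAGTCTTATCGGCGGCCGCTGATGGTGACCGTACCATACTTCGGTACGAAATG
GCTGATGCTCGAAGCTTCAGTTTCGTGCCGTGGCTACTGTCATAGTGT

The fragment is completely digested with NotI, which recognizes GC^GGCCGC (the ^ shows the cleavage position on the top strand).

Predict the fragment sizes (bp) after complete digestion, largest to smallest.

NotI sites (GCGGCCGC) start at positions 38, 119.
NotI cuts after base 2 of each site, so after positions 39, 120.
Linear molecule, 2 cuts → 3 fragments:
  1–39 → 39 bp
  40–120 → 81 bp
  121–208 → 88 bp
Sorted largest to smallest: 88, 81, 39 bp.

88, 81, 39 bp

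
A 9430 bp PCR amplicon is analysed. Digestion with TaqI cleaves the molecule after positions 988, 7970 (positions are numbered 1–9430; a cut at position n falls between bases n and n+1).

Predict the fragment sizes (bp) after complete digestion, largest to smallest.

Linear molecule, 2 cuts → 3 fragments:
  988 − 0 = 988 bp
  7970 − 988 = 6982 bp
  9430 − 7970 = 1460 bp
Sorted largest to smallest: 6982, 1460, 988 bp.

6982, 1460, 988 bp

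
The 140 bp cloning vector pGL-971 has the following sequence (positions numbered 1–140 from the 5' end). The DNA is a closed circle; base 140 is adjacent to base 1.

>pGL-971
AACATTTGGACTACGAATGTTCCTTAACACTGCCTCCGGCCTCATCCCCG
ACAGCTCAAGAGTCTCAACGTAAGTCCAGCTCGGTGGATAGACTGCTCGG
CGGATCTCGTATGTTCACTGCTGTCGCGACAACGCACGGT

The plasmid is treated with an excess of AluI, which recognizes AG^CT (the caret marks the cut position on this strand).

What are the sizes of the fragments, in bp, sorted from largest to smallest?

115, 25 bp

AluI sites (AGCT) start at positions 53, 78.
AluI cuts after base 2 of each site, so after positions 54, 79.
Circular molecule, 2 cuts → 2 fragments:
  55–79 → 25 bp
  80–140 then 1–54 → 61 + 54 = 115 bp
Sorted largest to smallest: 115, 25 bp.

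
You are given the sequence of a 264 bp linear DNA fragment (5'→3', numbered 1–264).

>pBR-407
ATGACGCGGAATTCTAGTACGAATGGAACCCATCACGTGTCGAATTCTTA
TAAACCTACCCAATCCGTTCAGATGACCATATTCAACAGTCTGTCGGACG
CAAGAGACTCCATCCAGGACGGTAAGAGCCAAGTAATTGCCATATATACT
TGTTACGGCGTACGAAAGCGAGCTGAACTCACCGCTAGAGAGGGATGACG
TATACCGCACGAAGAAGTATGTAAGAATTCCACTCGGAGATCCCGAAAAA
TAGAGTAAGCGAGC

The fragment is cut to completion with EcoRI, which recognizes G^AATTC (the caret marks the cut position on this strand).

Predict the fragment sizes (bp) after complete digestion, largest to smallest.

EcoRI sites (GAATTC) start at positions 9, 42, 225.
EcoRI cuts after the first base of each site, so after positions 9, 42, 225.
Linear molecule, 3 cuts → 4 fragments:
  1–9 → 9 bp
  10–42 → 33 bp
  43–225 → 183 bp
  226–264 → 39 bp
Sorted largest to smallest: 183, 39, 33, 9 bp.

183, 39, 33, 9 bp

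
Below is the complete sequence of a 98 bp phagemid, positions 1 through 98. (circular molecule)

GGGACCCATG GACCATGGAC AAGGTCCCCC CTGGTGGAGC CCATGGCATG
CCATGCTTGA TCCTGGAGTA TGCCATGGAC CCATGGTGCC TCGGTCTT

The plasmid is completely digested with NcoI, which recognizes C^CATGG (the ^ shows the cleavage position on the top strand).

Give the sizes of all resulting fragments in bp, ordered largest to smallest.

NcoI sites (CCATGG) start at positions 6, 13, 41, 73, 81.
NcoI cuts after the first base of each site, so after positions 6, 13, 41, 73, 81.
Circular molecule, 5 cuts → 5 fragments:
  7–13 → 7 bp
  14–41 → 28 bp
  42–73 → 32 bp
  74–81 → 8 bp
  82–98 then 1–6 → 17 + 6 = 23 bp
Sorted largest to smallest: 32, 28, 23, 8, 7 bp.

32, 28, 23, 8, 7 bp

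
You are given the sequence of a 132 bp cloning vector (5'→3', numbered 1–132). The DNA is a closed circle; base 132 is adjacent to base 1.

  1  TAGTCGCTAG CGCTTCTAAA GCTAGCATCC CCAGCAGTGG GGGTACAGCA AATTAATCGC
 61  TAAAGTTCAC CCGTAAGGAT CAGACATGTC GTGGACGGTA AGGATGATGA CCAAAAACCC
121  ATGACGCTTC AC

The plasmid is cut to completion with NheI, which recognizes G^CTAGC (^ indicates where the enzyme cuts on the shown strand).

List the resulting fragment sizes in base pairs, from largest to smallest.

117, 15 bp

NheI sites (GCTAGC) start at positions 6, 21.
NheI cuts after the first base of each site, so after positions 6, 21.
Circular molecule, 2 cuts → 2 fragments:
  7–21 → 15 bp
  22–132 then 1–6 → 111 + 6 = 117 bp
Sorted largest to smallest: 117, 15 bp.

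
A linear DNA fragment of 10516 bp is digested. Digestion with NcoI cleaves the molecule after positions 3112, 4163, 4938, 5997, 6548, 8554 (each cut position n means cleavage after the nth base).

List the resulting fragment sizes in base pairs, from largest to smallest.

3112, 2006, 1962, 1059, 1051, 775, 551 bp

Linear molecule, 6 cuts → 7 fragments:
  3112 − 0 = 3112 bp
  4163 − 3112 = 1051 bp
  4938 − 4163 = 775 bp
  5997 − 4938 = 1059 bp
  6548 − 5997 = 551 bp
  8554 − 6548 = 2006 bp
  10516 − 8554 = 1962 bp
Sorted largest to smallest: 3112, 2006, 1962, 1059, 1051, 775, 551 bp.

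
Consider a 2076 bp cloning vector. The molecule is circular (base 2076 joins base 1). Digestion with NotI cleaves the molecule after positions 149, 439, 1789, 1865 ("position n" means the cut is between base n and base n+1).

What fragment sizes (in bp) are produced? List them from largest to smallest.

1350, 360, 290, 76 bp

Circular molecule, 4 cuts → 4 fragments:
  439 − 149 = 290 bp
  1789 − 439 = 1350 bp
  1865 − 1789 = 76 bp
  wrap: 2076 − 1865 + 149 = 360 bp
Sorted largest to smallest: 1350, 360, 290, 76 bp.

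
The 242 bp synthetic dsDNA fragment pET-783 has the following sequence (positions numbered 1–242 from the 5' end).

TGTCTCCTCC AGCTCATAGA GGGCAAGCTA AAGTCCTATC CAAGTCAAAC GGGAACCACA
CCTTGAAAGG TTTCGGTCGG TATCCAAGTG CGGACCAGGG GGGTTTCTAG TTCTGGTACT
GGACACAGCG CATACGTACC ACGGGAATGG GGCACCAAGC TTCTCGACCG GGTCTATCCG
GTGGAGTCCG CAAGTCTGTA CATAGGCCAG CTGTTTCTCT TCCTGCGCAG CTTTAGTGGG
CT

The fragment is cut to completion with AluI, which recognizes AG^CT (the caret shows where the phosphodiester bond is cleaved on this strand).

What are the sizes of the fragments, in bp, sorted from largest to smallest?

AluI sites (AGCT) start at positions 11, 26, 158, 209, 229.
AluI cuts after base 2 of each site, so after positions 12, 27, 159, 210, 230.
Linear molecule, 5 cuts → 6 fragments:
  1–12 → 12 bp
  13–27 → 15 bp
  28–159 → 132 bp
  160–210 → 51 bp
  211–230 → 20 bp
  231–242 → 12 bp
Sorted largest to smallest: 132, 51, 20, 15, 12, 12 bp.

132, 51, 20, 15, 12, 12 bp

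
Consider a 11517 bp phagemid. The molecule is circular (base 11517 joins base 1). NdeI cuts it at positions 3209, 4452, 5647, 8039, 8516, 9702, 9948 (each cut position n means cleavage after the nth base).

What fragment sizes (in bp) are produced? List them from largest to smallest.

Circular molecule, 7 cuts → 7 fragments:
  4452 − 3209 = 1243 bp
  5647 − 4452 = 1195 bp
  8039 − 5647 = 2392 bp
  8516 − 8039 = 477 bp
  9702 − 8516 = 1186 bp
  9948 − 9702 = 246 bp
  wrap: 11517 − 9948 + 3209 = 4778 bp
Sorted largest to smallest: 4778, 2392, 1243, 1195, 1186, 477, 246 bp.

4778, 2392, 1243, 1195, 1186, 477, 246 bp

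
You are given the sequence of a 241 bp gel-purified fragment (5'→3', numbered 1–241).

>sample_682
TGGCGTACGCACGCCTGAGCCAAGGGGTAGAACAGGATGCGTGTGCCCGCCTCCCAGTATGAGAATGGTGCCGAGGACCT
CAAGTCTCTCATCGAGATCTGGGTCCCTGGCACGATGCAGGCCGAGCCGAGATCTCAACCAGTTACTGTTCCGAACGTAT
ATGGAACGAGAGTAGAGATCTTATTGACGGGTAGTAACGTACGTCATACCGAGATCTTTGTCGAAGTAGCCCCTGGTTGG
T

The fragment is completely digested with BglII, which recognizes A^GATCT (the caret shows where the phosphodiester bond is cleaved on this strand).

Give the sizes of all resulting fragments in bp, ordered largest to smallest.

BglII sites (AGATCT) start at positions 95, 130, 176, 212.
BglII cuts after the first base of each site, so after positions 95, 130, 176, 212.
Linear molecule, 4 cuts → 5 fragments:
  1–95 → 95 bp
  96–130 → 35 bp
  131–176 → 46 bp
  177–212 → 36 bp
  213–241 → 29 bp
Sorted largest to smallest: 95, 46, 36, 35, 29 bp.

95, 46, 36, 35, 29 bp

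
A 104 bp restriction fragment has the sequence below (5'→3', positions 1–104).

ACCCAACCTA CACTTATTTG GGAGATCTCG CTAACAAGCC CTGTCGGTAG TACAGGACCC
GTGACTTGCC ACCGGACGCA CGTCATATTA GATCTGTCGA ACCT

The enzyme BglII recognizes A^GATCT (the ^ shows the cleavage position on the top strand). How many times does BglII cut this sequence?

2

AGATCT occurs starting at positions 23, 90.
BglII cuts at 2 sites.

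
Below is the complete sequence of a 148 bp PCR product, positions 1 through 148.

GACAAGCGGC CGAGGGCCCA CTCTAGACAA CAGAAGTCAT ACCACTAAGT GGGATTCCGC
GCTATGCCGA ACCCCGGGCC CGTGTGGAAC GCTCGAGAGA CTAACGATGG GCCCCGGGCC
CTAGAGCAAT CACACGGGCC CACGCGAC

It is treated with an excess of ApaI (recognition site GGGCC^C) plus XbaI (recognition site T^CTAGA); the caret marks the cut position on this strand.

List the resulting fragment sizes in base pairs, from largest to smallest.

58, 33, 20, 18, 8, 7, 4 bp

ApaI sites (GGGCCC) start at positions 14, 76, 109, 116, 136.
ApaI cuts after base 5 of each site (before the last base), so after positions 18, 80, 113, 120, 140.
The XbaI site (TCTAGA) starts at position 22.
XbaI cuts after the first base of each site, so after position 22.
Combined cut positions: 18, 22, 80, 113, 120, 140.
Linear molecule, 6 cuts → 7 fragments:
  1–18 → 18 bp
  19–22 → 4 bp
  23–80 → 58 bp
  81–113 → 33 bp
  114–120 → 7 bp
  121–140 → 20 bp
  141–148 → 8 bp
Sorted largest to smallest: 58, 33, 20, 18, 8, 7, 4 bp.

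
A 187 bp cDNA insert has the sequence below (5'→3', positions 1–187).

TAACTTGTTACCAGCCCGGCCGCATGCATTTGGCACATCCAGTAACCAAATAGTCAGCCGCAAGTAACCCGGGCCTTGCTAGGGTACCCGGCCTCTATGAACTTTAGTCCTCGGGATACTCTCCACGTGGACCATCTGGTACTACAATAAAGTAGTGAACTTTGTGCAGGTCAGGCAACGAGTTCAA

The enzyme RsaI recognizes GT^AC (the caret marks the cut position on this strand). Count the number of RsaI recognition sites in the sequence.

2

GTAC occurs starting at positions 84, 139.
RsaI cuts at 2 sites.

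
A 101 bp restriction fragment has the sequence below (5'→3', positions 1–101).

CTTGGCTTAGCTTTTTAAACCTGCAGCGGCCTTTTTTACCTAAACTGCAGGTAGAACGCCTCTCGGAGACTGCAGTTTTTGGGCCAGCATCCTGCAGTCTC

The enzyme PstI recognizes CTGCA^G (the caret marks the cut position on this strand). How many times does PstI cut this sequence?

4

CTGCAG occurs starting at positions 21, 45, 70, 92.
PstI cuts at 4 sites.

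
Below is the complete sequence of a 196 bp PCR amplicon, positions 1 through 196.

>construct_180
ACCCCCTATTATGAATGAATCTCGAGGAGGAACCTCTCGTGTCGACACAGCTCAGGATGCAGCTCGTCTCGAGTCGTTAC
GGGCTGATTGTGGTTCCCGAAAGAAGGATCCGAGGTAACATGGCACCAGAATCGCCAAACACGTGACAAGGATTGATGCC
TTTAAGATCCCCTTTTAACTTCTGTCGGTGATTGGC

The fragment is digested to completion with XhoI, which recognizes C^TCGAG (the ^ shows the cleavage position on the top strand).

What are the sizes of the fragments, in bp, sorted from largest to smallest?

XhoI sites (CTCGAG) start at positions 21, 68.
XhoI cuts after the first base of each site, so after positions 21, 68.
Linear molecule, 2 cuts → 3 fragments:
  1–21 → 21 bp
  22–68 → 47 bp
  69–196 → 128 bp
Sorted largest to smallest: 128, 47, 21 bp.

128, 47, 21 bp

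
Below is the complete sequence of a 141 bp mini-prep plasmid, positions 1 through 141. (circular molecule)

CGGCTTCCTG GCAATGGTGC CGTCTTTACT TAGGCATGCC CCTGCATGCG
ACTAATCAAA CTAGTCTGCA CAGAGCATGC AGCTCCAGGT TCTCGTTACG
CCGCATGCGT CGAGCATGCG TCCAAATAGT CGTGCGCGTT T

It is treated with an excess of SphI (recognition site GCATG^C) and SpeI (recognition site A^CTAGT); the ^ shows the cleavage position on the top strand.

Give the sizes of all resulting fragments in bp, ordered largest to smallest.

61, 28, 19, 12, 11, 10 bp

SphI sites (GCATGC) start at positions 34, 44, 75, 103, 114.
SphI cuts after base 5 of each site (before the last base), so after positions 38, 48, 79, 107, 118.
The SpeI site (ACTAGT) starts at position 60.
SpeI cuts after the first base of each site, so after position 60.
Combined cut positions: 38, 48, 60, 79, 107, 118.
Circular molecule, 6 cuts → 6 fragments:
  39–48 → 10 bp
  49–60 → 12 bp
  61–79 → 19 bp
  80–107 → 28 bp
  108–118 → 11 bp
  119–141 then 1–38 → 23 + 38 = 61 bp
Sorted largest to smallest: 61, 28, 19, 12, 11, 10 bp.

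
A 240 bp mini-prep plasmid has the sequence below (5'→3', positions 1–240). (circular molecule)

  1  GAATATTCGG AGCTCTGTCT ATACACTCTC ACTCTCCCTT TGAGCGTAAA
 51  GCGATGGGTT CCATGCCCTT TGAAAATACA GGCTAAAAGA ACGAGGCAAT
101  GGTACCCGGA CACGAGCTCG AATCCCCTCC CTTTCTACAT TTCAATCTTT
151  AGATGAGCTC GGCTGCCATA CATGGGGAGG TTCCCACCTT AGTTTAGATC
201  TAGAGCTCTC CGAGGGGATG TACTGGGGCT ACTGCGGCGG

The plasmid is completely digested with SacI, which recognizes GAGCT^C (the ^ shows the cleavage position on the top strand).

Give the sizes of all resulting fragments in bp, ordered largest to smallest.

SacI sites (GAGCTC) start at positions 10, 114, 155, 203.
SacI cuts after base 5 of each site (before the last base), so after positions 14, 118, 159, 207.
Circular molecule, 4 cuts → 4 fragments:
  15–118 → 104 bp
  119–159 → 41 bp
  160–207 → 48 bp
  208–240 then 1–14 → 33 + 14 = 47 bp
Sorted largest to smallest: 104, 48, 47, 41 bp.

104, 48, 47, 41 bp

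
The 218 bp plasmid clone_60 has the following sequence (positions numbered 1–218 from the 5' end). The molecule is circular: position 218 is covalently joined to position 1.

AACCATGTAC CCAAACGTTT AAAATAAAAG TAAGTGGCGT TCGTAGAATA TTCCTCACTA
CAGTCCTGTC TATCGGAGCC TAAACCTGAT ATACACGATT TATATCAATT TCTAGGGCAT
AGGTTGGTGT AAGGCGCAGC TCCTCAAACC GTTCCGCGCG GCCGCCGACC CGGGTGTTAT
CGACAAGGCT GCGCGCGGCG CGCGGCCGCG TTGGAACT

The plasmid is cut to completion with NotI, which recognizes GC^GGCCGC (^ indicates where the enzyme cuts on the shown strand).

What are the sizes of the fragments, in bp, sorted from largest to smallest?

NotI sites (GCGGCCGC) start at positions 158, 202.
NotI cuts after base 2 of each site, so after positions 159, 203.
Circular molecule, 2 cuts → 2 fragments:
  160–203 → 44 bp
  204–218 then 1–159 → 15 + 159 = 174 bp
Sorted largest to smallest: 174, 44 bp.

174, 44 bp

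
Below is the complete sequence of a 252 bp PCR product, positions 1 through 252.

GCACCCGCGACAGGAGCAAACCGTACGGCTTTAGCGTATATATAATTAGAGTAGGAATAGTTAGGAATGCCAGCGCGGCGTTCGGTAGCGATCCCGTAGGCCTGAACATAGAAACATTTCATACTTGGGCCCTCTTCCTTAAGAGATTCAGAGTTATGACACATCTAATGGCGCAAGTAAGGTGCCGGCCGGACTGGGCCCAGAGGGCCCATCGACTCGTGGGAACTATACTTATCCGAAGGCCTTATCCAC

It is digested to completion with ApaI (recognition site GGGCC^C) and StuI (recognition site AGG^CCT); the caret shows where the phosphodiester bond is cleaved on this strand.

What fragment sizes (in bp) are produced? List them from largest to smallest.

100, 69, 33, 31, 10, 9 bp

ApaI sites (GGGCCC) start at positions 127, 196, 205.
ApaI cuts after base 5 of each site (before the last base), so after positions 131, 200, 209.
StuI sites (AGGCCT) start at positions 98, 240.
StuI cuts after base 3 of each site, so after positions 100, 242.
Combined cut positions: 100, 131, 200, 209, 242.
Linear molecule, 5 cuts → 6 fragments:
  1–100 → 100 bp
  101–131 → 31 bp
  132–200 → 69 bp
  201–209 → 9 bp
  210–242 → 33 bp
  243–252 → 10 bp
Sorted largest to smallest: 100, 69, 33, 31, 10, 9 bp.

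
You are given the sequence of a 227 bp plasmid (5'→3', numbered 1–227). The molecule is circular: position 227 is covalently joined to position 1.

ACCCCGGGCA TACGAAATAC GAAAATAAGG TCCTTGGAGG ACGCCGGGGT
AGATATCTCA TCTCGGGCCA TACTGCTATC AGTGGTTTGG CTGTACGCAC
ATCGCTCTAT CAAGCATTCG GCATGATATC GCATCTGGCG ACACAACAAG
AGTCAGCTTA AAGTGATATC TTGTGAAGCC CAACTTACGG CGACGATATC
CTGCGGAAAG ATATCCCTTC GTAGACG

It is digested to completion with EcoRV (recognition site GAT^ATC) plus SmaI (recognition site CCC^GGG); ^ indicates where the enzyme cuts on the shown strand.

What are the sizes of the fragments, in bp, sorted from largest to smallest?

EcoRV sites (GATATC) start at positions 52, 125, 165, 195, 210.
EcoRV cuts after base 3 of each site, so after positions 54, 127, 167, 197, 212.
The SmaI site (CCCGGG) starts at position 3.
SmaI cuts after base 3 of each site, so after position 5.
Combined cut positions: 5, 54, 127, 167, 197, 212.
Circular molecule, 6 cuts → 6 fragments:
  6–54 → 49 bp
  55–127 → 73 bp
  128–167 → 40 bp
  168–197 → 30 bp
  198–212 → 15 bp
  213–227 then 1–5 → 15 + 5 = 20 bp
Sorted largest to smallest: 73, 49, 40, 30, 20, 15 bp.

73, 49, 40, 30, 20, 15 bp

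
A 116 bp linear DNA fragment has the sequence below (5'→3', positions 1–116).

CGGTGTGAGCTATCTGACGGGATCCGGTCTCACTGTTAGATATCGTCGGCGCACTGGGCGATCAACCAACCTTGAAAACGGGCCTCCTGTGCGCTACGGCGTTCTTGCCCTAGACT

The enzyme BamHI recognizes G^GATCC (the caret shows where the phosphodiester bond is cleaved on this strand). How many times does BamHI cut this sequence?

GGATCC occurs starting at position 20.
BamHI cuts at 1 site.

1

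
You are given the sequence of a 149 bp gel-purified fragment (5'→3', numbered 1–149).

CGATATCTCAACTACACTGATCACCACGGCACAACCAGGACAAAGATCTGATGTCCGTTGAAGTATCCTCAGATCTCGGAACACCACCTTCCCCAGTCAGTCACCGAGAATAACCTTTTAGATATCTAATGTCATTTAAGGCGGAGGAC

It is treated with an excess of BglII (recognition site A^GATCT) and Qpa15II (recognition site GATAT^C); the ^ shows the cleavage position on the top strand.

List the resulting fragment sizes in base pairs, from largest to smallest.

54, 38, 27, 24, 6 bp

BglII sites (AGATCT) start at positions 44, 71.
BglII cuts after the first base of each site, so after positions 44, 71.
Qpa15II sites (GATATC) start at positions 2, 121.
Qpa15II cuts after base 5 of each site (before the last base), so after positions 6, 125.
Combined cut positions: 6, 44, 71, 125.
Linear molecule, 4 cuts → 5 fragments:
  1–6 → 6 bp
  7–44 → 38 bp
  45–71 → 27 bp
  72–125 → 54 bp
  126–149 → 24 bp
Sorted largest to smallest: 54, 38, 27, 24, 6 bp.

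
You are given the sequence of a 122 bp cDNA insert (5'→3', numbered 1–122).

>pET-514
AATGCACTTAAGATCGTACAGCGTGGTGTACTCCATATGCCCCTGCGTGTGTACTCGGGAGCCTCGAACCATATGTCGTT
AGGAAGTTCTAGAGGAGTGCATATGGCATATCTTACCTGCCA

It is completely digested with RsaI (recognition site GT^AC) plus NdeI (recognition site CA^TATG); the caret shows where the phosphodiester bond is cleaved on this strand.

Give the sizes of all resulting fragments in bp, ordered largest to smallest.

RsaI sites (GTAC) start at positions 16, 28, 51.
RsaI cuts after base 2 of each site, so after positions 17, 29, 52.
NdeI sites (CATATG) start at positions 34, 70, 100.
NdeI cuts after base 2 of each site, so after positions 35, 71, 101.
Combined cut positions: 17, 29, 35, 52, 71, 101.
Linear molecule, 6 cuts → 7 fragments:
  1–17 → 17 bp
  18–29 → 12 bp
  30–35 → 6 bp
  36–52 → 17 bp
  53–71 → 19 bp
  72–101 → 30 bp
  102–122 → 21 bp
Sorted largest to smallest: 30, 21, 19, 17, 17, 12, 6 bp.

30, 21, 19, 17, 17, 12, 6 bp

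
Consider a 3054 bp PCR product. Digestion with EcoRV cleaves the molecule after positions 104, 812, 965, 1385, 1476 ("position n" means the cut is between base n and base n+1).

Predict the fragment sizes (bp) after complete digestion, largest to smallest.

Linear molecule, 5 cuts → 6 fragments:
  104 − 0 = 104 bp
  812 − 104 = 708 bp
  965 − 812 = 153 bp
  1385 − 965 = 420 bp
  1476 − 1385 = 91 bp
  3054 − 1476 = 1578 bp
Sorted largest to smallest: 1578, 708, 420, 153, 104, 91 bp.

1578, 708, 420, 153, 104, 91 bp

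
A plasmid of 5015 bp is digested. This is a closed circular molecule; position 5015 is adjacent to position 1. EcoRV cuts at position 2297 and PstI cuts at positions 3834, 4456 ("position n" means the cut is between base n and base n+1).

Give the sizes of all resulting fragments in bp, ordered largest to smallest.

2856, 1537, 622 bp

Combined cut positions (sorted): 2297, 3834, 4456.
Circular molecule, 3 cuts → 3 fragments:
  3834 − 2297 = 1537 bp
  4456 − 3834 = 622 bp
  wrap: 5015 − 4456 + 2297 = 2856 bp
Sorted largest to smallest: 2856, 1537, 622 bp.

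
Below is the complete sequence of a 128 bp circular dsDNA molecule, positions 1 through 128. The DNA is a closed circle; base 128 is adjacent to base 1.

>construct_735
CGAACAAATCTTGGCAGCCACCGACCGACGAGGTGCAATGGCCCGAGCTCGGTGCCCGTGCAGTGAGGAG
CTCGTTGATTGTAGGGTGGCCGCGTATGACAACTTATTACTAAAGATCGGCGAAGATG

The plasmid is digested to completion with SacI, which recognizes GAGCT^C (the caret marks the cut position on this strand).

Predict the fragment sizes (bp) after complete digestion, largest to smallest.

105, 23 bp

SacI sites (GAGCTC) start at positions 45, 68.
SacI cuts after base 5 of each site (before the last base), so after positions 49, 72.
Circular molecule, 2 cuts → 2 fragments:
  50–72 → 23 bp
  73–128 then 1–49 → 56 + 49 = 105 bp
Sorted largest to smallest: 105, 23 bp.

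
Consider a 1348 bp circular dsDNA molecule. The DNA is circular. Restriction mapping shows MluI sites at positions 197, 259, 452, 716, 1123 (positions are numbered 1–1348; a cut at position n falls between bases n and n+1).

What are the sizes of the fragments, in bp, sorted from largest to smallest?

422, 407, 264, 193, 62 bp

Circular molecule, 5 cuts → 5 fragments:
  259 − 197 = 62 bp
  452 − 259 = 193 bp
  716 − 452 = 264 bp
  1123 − 716 = 407 bp
  wrap: 1348 − 1123 + 197 = 422 bp
Sorted largest to smallest: 422, 407, 264, 193, 62 bp.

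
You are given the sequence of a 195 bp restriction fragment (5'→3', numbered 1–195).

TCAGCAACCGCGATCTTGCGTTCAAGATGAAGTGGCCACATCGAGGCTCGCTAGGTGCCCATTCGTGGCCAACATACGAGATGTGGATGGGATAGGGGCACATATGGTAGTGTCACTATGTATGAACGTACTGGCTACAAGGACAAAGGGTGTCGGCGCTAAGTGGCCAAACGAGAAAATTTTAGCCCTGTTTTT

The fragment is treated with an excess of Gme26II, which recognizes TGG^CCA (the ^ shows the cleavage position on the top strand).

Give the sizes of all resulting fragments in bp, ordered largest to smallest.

98, 35, 33, 29 bp

Gme26II sites (TGGCCA) start at positions 33, 66, 164.
Gme26II cuts after base 3 of each site, so after positions 35, 68, 166.
Linear molecule, 3 cuts → 4 fragments:
  1–35 → 35 bp
  36–68 → 33 bp
  69–166 → 98 bp
  167–195 → 29 bp
Sorted largest to smallest: 98, 35, 33, 29 bp.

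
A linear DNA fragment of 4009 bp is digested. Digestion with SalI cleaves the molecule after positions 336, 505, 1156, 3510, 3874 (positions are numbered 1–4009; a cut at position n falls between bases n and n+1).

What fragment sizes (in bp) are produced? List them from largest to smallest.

Linear molecule, 5 cuts → 6 fragments:
  336 − 0 = 336 bp
  505 − 336 = 169 bp
  1156 − 505 = 651 bp
  3510 − 1156 = 2354 bp
  3874 − 3510 = 364 bp
  4009 − 3874 = 135 bp
Sorted largest to smallest: 2354, 651, 364, 336, 169, 135 bp.

2354, 651, 364, 336, 169, 135 bp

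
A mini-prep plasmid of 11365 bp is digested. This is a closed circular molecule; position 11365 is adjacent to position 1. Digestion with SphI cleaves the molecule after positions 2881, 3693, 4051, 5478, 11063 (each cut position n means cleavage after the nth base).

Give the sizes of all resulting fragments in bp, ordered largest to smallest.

Circular molecule, 5 cuts → 5 fragments:
  3693 − 2881 = 812 bp
  4051 − 3693 = 358 bp
  5478 − 4051 = 1427 bp
  11063 − 5478 = 5585 bp
  wrap: 11365 − 11063 + 2881 = 3183 bp
Sorted largest to smallest: 5585, 3183, 1427, 812, 358 bp.

5585, 3183, 1427, 812, 358 bp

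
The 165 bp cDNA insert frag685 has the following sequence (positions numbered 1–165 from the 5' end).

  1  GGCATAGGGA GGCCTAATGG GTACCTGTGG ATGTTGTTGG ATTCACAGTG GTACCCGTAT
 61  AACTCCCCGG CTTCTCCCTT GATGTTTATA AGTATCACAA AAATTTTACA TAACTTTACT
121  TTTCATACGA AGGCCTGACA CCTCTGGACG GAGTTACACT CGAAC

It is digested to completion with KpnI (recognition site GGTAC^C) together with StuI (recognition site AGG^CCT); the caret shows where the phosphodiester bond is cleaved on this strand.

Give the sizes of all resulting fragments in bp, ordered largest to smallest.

KpnI sites (GGTACC) start at positions 20, 50.
KpnI cuts after base 5 of each site (before the last base), so after positions 24, 54.
StuI sites (AGGCCT) start at positions 10, 131.
StuI cuts after base 3 of each site, so after positions 12, 133.
Combined cut positions: 12, 24, 54, 133.
Linear molecule, 4 cuts → 5 fragments:
  1–12 → 12 bp
  13–24 → 12 bp
  25–54 → 30 bp
  55–133 → 79 bp
  134–165 → 32 bp
Sorted largest to smallest: 79, 32, 30, 12, 12 bp.

79, 32, 30, 12, 12 bp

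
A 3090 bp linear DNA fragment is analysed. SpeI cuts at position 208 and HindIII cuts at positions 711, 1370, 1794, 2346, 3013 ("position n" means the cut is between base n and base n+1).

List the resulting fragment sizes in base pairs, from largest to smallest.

Combined cut positions (sorted): 208, 711, 1370, 1794, 2346, 3013.
Linear molecule, 6 cuts → 7 fragments:
  208 − 0 = 208 bp
  711 − 208 = 503 bp
  1370 − 711 = 659 bp
  1794 − 1370 = 424 bp
  2346 − 1794 = 552 bp
  3013 − 2346 = 667 bp
  3090 − 3013 = 77 bp
Sorted largest to smallest: 667, 659, 552, 503, 424, 208, 77 bp.

667, 659, 552, 503, 424, 208, 77 bp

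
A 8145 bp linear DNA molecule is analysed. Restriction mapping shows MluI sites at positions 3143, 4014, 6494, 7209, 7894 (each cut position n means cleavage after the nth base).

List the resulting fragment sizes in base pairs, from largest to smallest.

Linear molecule, 5 cuts → 6 fragments:
  3143 − 0 = 3143 bp
  4014 − 3143 = 871 bp
  6494 − 4014 = 2480 bp
  7209 − 6494 = 715 bp
  7894 − 7209 = 685 bp
  8145 − 7894 = 251 bp
Sorted largest to smallest: 3143, 2480, 871, 715, 685, 251 bp.

3143, 2480, 871, 715, 685, 251 bp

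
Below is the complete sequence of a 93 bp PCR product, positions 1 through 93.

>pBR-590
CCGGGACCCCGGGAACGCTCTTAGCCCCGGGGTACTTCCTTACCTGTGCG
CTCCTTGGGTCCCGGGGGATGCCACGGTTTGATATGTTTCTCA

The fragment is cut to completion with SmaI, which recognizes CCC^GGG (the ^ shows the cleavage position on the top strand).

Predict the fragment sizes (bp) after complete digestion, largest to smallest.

SmaI sites (CCCGGG) start at positions 8, 26, 61.
SmaI cuts after base 3 of each site, so after positions 10, 28, 63.
Linear molecule, 3 cuts → 4 fragments:
  1–10 → 10 bp
  11–28 → 18 bp
  29–63 → 35 bp
  64–93 → 30 bp
Sorted largest to smallest: 35, 30, 18, 10 bp.

35, 30, 18, 10 bp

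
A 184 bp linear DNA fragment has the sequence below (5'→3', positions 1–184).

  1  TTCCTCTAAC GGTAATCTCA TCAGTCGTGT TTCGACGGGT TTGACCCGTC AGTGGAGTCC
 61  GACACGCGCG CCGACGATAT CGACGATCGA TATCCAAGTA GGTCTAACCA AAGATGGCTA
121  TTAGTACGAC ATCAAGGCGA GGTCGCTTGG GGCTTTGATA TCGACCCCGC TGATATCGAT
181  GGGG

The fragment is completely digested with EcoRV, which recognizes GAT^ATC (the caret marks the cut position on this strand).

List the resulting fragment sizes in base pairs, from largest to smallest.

EcoRV sites (GATATC) start at positions 76, 89, 157, 172.
EcoRV cuts after base 3 of each site, so after positions 78, 91, 159, 174.
Linear molecule, 4 cuts → 5 fragments:
  1–78 → 78 bp
  79–91 → 13 bp
  92–159 → 68 bp
  160–174 → 15 bp
  175–184 → 10 bp
Sorted largest to smallest: 78, 68, 15, 13, 10 bp.

78, 68, 15, 13, 10 bp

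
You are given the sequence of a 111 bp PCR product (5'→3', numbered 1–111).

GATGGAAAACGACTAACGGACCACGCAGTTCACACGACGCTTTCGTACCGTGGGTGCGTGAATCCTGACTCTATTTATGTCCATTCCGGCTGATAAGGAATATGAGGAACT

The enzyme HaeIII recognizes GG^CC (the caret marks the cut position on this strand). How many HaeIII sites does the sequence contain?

No occurrence of GGCC is present in the sequence.
HaeIII does not cut: 0 sites.

0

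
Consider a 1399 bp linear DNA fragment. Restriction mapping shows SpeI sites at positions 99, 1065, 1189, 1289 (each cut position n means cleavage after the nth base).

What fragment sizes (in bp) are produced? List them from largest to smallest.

966, 124, 110, 100, 99 bp

Linear molecule, 4 cuts → 5 fragments:
  99 − 0 = 99 bp
  1065 − 99 = 966 bp
  1189 − 1065 = 124 bp
  1289 − 1189 = 100 bp
  1399 − 1289 = 110 bp
Sorted largest to smallest: 966, 124, 110, 100, 99 bp.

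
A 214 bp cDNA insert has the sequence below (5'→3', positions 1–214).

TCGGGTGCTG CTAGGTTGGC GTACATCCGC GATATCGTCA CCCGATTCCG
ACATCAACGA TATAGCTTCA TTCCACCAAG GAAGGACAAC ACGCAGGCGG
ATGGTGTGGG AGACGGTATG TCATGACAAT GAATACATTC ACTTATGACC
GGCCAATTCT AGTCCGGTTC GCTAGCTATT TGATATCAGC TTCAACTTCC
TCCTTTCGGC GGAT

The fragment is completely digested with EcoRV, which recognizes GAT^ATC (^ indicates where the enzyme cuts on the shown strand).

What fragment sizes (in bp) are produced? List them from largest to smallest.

151, 33, 30 bp

EcoRV sites (GATATC) start at positions 31, 182.
EcoRV cuts after base 3 of each site, so after positions 33, 184.
Linear molecule, 2 cuts → 3 fragments:
  1–33 → 33 bp
  34–184 → 151 bp
  185–214 → 30 bp
Sorted largest to smallest: 151, 33, 30 bp.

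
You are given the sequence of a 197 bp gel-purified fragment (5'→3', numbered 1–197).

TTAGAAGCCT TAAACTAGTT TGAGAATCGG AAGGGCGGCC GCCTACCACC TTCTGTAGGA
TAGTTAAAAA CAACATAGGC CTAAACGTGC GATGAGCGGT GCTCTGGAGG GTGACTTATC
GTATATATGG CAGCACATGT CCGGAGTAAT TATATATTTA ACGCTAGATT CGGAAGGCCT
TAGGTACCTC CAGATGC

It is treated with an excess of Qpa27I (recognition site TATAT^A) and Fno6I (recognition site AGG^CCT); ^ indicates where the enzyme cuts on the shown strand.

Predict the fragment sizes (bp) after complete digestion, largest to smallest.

79, 47, 29, 22, 20 bp

Qpa27I sites (TATATA) start at positions 122, 151.
Qpa27I cuts after base 5 of each site (before the last base), so after positions 126, 155.
Fno6I sites (AGGCCT) start at positions 77, 175.
Fno6I cuts after base 3 of each site, so after positions 79, 177.
Combined cut positions: 79, 126, 155, 177.
Linear molecule, 4 cuts → 5 fragments:
  1–79 → 79 bp
  80–126 → 47 bp
  127–155 → 29 bp
  156–177 → 22 bp
  178–197 → 20 bp
Sorted largest to smallest: 79, 47, 29, 22, 20 bp.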